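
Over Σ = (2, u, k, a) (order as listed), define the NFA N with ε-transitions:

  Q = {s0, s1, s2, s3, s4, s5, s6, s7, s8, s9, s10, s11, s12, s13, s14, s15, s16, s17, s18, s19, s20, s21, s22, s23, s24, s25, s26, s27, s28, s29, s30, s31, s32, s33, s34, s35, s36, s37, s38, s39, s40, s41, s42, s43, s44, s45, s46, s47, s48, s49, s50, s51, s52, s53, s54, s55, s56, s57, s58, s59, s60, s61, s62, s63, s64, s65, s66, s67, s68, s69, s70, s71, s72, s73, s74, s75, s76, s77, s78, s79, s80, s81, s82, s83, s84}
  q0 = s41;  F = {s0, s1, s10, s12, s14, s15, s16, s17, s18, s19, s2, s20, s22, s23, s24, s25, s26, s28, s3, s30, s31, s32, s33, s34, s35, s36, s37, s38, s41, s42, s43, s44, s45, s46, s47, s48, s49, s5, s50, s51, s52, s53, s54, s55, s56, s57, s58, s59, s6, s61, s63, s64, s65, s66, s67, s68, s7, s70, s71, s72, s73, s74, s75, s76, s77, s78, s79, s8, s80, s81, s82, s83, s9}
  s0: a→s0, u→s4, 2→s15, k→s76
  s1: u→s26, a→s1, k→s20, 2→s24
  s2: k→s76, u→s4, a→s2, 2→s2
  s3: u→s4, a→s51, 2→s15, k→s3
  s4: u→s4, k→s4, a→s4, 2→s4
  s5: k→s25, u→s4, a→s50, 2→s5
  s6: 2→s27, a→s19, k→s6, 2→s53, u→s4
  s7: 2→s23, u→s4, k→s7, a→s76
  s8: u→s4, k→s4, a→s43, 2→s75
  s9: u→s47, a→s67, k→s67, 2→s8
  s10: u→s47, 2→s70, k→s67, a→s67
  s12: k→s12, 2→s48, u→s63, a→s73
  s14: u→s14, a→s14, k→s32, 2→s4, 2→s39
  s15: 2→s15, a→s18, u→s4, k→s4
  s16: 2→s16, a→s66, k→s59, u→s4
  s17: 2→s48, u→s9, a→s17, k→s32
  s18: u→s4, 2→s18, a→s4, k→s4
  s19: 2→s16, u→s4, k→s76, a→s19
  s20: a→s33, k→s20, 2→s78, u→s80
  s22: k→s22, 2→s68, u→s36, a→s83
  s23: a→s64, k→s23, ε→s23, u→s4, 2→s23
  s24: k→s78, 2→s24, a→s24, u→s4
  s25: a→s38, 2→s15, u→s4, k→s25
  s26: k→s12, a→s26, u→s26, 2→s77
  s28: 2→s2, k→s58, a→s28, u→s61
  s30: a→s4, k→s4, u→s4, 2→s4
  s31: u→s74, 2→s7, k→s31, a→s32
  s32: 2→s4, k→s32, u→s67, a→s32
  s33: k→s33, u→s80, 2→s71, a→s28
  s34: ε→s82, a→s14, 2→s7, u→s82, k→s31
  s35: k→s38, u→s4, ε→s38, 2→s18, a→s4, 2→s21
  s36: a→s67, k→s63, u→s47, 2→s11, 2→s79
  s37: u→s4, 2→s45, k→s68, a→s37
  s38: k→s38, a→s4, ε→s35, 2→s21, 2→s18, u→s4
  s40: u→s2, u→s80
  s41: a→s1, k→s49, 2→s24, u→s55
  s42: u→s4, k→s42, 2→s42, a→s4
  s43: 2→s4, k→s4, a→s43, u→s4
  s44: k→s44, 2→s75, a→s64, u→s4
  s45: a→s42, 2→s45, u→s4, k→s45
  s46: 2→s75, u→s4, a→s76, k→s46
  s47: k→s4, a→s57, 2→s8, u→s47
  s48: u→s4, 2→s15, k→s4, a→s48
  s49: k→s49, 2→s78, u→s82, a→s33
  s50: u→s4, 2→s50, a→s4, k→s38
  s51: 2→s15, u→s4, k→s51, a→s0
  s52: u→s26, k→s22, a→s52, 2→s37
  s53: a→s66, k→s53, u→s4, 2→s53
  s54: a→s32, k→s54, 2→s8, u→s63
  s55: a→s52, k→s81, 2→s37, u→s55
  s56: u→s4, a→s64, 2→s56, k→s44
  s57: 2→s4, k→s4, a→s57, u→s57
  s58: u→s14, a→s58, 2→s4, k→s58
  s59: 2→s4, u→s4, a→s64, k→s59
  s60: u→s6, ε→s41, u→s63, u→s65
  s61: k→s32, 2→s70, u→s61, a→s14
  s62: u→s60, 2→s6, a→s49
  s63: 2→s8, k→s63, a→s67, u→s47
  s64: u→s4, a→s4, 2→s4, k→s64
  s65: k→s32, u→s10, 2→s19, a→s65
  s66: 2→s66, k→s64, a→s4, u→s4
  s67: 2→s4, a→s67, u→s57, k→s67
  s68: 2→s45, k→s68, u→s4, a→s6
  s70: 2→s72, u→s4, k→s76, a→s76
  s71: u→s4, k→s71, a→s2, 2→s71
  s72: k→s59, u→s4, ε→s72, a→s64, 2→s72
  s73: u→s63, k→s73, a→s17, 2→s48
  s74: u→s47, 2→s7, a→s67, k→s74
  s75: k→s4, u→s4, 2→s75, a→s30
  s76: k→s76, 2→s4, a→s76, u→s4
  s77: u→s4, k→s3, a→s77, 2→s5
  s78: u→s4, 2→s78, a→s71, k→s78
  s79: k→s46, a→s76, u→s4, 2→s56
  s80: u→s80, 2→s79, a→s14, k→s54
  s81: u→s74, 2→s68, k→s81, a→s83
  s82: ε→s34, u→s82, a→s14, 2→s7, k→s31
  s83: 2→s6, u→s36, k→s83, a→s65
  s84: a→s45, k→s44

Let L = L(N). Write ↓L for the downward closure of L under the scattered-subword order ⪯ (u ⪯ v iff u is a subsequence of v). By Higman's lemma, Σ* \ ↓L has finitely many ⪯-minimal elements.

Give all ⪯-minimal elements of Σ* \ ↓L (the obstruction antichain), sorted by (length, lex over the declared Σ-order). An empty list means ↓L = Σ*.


Antichain: [2u, kua2, u22aa, ukuuk, kaak2, auk2k].

|Q|=85, |F|=73, |δ|=318 (7 ε).
min D↑ (72 st, q0=0, F={5}): 0:2→1,u→2,k→3,a→4 1:2→1,u→5,k→6,a→1 2:2→7,u→2,k→8,a→9 3:2→6,u→10,k→3,a→11 4:2→1,u→12,k→13,a→4 5:2→5,u→5,k→5,a→5 6:2→6,u→5,k→6,a→14 7:2→15,u→5,k→16,a→7 8:2→16,u→17,k→8,a→18 9:2→7,u→12,k→19,a→9 10:2→20,u→10,k→21,a→22 11:2→14,u→23,k→11,a→24 12:2→25,u→12,k→26,a→12 13:2→6,u→23,k→13,a→11 14:2→14,u→5,k→14,a→27 15:2→15,u→5,k→15,a→28 16:2→15,u→5,k→16,a→29 17:2→20,u→30,k→17,a→31 18:2→29,u→32,k→18,a→33 19:2→16,u→32,k→19,a→18 20:2→34,u→5,k→20,a→35 21:2→20,u→17,k→21,a→36 22:2→5,u→22,k→36,a→22 23:2→37,u→23,k→38,a→22 24:2→27,u→39,k→40,a→24 25:2→41,u→5,k→42,a→25 26:2→43,u→44,k→26,a→45 27:2→27,u→5,k→35,a→27 28:2→28,u→5,k→28,a→5 29:2→46,u→5,k→29,a→47 30:2→48,u→30,k→5,a→49 31:2→5,u→49,k→31,a→31 32:2→37,u→30,k→44,a→31 33:2→47,u→50,k→36,a→33 34:2→34,u→5,k→34,a→51 35:2→5,u→5,k→35,a→35 36:2→5,u→31,k→36,a→36 37:2→52,u→5,k→53,a→35 38:2→48,u→44,k→38,a→36 39:2→54,u→39,k→36,a→22 40:2→5,u→22,k→40,a→40 41:2→41,u→5,k→55,a→56 42:2→57,u→5,k→42,a→58 43:2→57,u→5,k→5,a→43 44:2→48,u→30,k→44,a→31 45:2→43,u→44,k→45,a→59 46:2→46,u→5,k→46,a→60 47:2→61,u→5,k→35,a→47 48:2→62,u→5,k→5,a→63 49:2→5,u→49,k→5,a→49 50:2→54,u→30,k→31,a→31 51:2→5,u→5,k→51,a→5 52:2→52,u→5,k→64,a→51 53:2→62,u→5,k→53,a→35 54:2→65,u→5,k→35,a→35 55:2→57,u→5,k→55,a→66 56:2→56,u→5,k→66,a→5 57:2→57,u→5,k→5,a→67 58:2→57,u→5,k→58,a→68 59:2→43,u→69,k→36,a→59 60:2→60,u→5,k→51,a→5 61:2→61,u→5,k→70,a→60 62:2→62,u→5,k→5,a→71 63:2→5,u→5,k→5,a→63 64:2→62,u→5,k→64,a→51 65:2→65,u→5,k→70,a→51 66:2→67,u→5,k→66,a→5 67:2→67,u→5,k→5,a→5 68:2→57,u→5,k→35,a→68 69:2→48,u→30,k→31,a→31 70:2→5,u→5,k→70,a→51 71:2→5,u→5,k→5,a→5.
'2u': N↓-sim [78, 45, 1] end={s4} ∉↓L; 2/2 single-dels accept.
'kua2': N↓-sim [78, 68, 34, 10, 2] end={s39,s4} — reject; 4/4 single-dels accept.
'u22aa': N↓-sim [78, 67, 41, 23, 10, 1] end={s4} ∉↓L; 5/5 single-dels accept.
'ukuuk': |S_i|=[78, 67, 54, 25, 7, 1] end={s4} ∉↓L; 5/5 single-dels accept.
'kaak2': |S_i|=[78, 68, 52, 31, 10, 2] end={s39,s4} — reject; 5/5 del acc.
'auk2k': N↓-sim [78, 68, 45, 30, 9, 1] end={s4} ∉↓L; 5/5 deletions ∈↓L.
6 words, ⪯-incomp.


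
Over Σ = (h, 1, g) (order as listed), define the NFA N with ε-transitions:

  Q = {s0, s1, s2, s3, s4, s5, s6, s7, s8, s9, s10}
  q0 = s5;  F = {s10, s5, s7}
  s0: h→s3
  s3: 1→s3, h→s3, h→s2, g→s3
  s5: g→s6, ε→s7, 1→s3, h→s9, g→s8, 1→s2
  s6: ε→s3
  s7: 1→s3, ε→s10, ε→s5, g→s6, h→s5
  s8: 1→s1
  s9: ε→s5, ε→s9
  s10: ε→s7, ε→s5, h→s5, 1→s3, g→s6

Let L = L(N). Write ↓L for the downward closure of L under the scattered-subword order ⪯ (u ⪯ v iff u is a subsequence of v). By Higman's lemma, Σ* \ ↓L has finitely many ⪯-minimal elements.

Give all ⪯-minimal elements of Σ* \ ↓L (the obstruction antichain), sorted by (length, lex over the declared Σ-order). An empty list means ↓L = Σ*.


|Q|=11, |F|=3, |δ|=25 (8 ε).
min D↑ (2 st, q0=0, F={1}): 0:h→0,1→1,g→1 1:h→1,1→1,g→1 (ε-aug+det+¬).
'1': |S_i|=[9, 3] end={s1,s2,s3} — reject; 1/1 deletions ∈↓L.
'g': |S_i|=[9, 5] end={s1,s2,s3,s6,s8} ∉↓L; 1/1 deletions ∈↓L.
2 obstructions.

min(Σ*\↓L) = [1, g].


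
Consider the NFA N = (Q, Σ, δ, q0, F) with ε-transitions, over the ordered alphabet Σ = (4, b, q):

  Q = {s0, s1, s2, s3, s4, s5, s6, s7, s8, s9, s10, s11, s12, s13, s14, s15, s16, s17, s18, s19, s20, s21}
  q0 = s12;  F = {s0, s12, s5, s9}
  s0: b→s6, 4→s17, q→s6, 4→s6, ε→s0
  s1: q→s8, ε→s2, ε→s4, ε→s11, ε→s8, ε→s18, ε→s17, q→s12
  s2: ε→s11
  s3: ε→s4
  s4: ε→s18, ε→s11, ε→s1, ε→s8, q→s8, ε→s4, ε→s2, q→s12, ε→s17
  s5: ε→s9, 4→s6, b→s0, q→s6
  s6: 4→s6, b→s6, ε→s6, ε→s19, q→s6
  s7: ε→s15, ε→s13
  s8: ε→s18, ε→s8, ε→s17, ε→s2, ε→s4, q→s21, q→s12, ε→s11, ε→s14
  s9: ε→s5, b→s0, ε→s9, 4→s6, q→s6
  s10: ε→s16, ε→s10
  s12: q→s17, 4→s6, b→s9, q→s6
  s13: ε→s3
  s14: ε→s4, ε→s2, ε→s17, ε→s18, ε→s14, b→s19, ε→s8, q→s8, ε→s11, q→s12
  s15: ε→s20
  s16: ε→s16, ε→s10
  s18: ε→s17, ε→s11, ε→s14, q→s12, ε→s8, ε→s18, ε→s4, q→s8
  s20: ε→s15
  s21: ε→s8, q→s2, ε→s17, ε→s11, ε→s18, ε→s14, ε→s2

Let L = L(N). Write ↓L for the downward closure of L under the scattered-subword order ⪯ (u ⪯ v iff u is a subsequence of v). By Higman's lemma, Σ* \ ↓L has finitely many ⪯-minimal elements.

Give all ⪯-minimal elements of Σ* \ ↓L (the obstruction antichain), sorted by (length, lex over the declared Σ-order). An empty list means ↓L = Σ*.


|Q|=22, |F|=4, |δ|=85 (56 ε).
min D↑ (4 st, q0=0, F={1}): 0:4→1,b→2,q→1 1:4→1,b→1,q→1 2:4→1,b→3,q→1 3:4→1,b→1,q→1.
'4': N↓-sim [7, 3] end={s17,s19,s6} rej; 1/1 single-dels accept.
'q': |S_i|=[7, 3] end={s17,s19,s6} — reject; 1/1 del acc.
'bbb': run [7, 6, 4, 2] end={s19,s6} ∉↓L; 3/3 del acc.
3 minimals (antichain).

A = [4, q, bbb].


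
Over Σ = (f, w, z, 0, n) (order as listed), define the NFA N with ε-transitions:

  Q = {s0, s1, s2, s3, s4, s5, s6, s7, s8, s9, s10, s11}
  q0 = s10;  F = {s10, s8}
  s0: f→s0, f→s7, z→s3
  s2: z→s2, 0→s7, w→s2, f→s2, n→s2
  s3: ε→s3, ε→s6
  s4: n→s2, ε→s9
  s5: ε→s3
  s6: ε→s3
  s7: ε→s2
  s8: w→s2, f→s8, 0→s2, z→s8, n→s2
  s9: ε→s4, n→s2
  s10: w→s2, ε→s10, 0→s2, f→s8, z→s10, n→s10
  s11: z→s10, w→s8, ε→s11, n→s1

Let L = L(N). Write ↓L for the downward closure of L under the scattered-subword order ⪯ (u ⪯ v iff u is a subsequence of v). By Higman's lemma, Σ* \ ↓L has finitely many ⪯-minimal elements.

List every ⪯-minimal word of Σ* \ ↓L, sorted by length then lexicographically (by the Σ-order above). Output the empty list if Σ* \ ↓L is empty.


|Q|=12, |F|=2, |δ|=32 (9 ε).
min D↑ (3 st, q0=0, F={2}): 0:f→1,w→2,z→0,0→2,n→0 1:f→1,w→2,z→1,0→2,n→2 2:f→2,w→2,z→2,0→2,n→2 [Hopcroft].
'w': run [4, 2] end={s2,s7} rej; 1/1 del acc.
'0': N↓-sim [4, 2] end={s2,s7} — reject; 1/1 del acc.
'fn': run [4, 3, 2] end={s2,s7} rej; 2/2 deletions ∈↓L.
3 words, ⪯-incomp.

Antichain: [w, 0, fn].


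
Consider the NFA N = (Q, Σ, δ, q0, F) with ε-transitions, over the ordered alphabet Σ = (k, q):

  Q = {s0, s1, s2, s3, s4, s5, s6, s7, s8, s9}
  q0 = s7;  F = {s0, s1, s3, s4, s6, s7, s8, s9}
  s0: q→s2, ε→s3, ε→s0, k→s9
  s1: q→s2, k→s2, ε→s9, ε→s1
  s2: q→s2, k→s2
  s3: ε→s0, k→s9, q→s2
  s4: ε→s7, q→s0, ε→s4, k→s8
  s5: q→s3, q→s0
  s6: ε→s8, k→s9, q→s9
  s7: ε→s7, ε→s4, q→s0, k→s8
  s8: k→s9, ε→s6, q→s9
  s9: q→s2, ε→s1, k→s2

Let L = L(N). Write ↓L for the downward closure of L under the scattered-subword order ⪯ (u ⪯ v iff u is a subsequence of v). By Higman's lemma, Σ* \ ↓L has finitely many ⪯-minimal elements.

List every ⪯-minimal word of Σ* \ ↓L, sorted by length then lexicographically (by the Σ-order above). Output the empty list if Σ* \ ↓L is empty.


A = [qq, kkk, kkq, kqk, qkk].

|Q|=10, |F|=8, |δ|=32 (12 ε).
min D↑ (5 st, q0=0, F={4}): 0:k→1,q→2 1:k→3,q→3 2:k→3,q→4 3:k→4,q→4 4:k→4,q→4 (ε-aug+det+¬).
'qq': N↓-sim [9, 5, 1] end={s2} ∉↓L; 2/2 single-dels accept.
'kkk': N↓-sim [9, 5, 3, 1] end={s2} rej; 3/3 del acc.
'kkq': N↓-sim [9, 5, 3, 1] end={s2} — reject; 3/3 del acc.
'kqk': run [9, 5, 3, 1] end={s2} ∉↓L; 3/3 del acc.
'qkk': N↓-sim [9, 5, 3, 1] end={s2} rej; 3/3 single-dels accept.
5 words, ⪯-incomp.


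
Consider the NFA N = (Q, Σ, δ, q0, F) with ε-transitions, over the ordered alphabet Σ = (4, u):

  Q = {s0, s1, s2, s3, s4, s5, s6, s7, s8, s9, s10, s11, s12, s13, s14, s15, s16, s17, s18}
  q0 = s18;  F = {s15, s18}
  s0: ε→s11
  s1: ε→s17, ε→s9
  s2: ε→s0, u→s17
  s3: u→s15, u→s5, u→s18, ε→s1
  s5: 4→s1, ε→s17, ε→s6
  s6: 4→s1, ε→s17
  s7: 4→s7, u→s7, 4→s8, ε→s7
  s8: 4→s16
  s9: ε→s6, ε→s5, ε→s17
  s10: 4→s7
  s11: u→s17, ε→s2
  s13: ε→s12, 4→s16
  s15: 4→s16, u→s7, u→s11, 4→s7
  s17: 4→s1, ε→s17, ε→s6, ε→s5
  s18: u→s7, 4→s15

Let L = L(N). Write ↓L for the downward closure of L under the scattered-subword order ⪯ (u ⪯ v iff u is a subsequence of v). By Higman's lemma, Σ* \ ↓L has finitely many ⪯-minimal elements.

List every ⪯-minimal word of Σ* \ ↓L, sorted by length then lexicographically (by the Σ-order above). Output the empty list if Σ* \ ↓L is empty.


|Q|=19, |F|=2, |δ|=37 (17 ε).
min D↑ (3 st, q0=0, F={2}): 0:4→1,u→2 1:4→2,u→2 2:4→2,u→2 [Hopcroft].
'u': N↓-sim [13, 11] end={s0,s1,s11,s16,s17,s2,s5,s6,s7,s8,s9} rej; 1/1 deletions ∈↓L.
'44': N↓-sim [13, 12, 8] end={s1,s16,s17,s5,s6,s7,s8,s9} ∉↓L; 2/2 single-dels accept.
2 minimals (antichain).

A = [u, 44].


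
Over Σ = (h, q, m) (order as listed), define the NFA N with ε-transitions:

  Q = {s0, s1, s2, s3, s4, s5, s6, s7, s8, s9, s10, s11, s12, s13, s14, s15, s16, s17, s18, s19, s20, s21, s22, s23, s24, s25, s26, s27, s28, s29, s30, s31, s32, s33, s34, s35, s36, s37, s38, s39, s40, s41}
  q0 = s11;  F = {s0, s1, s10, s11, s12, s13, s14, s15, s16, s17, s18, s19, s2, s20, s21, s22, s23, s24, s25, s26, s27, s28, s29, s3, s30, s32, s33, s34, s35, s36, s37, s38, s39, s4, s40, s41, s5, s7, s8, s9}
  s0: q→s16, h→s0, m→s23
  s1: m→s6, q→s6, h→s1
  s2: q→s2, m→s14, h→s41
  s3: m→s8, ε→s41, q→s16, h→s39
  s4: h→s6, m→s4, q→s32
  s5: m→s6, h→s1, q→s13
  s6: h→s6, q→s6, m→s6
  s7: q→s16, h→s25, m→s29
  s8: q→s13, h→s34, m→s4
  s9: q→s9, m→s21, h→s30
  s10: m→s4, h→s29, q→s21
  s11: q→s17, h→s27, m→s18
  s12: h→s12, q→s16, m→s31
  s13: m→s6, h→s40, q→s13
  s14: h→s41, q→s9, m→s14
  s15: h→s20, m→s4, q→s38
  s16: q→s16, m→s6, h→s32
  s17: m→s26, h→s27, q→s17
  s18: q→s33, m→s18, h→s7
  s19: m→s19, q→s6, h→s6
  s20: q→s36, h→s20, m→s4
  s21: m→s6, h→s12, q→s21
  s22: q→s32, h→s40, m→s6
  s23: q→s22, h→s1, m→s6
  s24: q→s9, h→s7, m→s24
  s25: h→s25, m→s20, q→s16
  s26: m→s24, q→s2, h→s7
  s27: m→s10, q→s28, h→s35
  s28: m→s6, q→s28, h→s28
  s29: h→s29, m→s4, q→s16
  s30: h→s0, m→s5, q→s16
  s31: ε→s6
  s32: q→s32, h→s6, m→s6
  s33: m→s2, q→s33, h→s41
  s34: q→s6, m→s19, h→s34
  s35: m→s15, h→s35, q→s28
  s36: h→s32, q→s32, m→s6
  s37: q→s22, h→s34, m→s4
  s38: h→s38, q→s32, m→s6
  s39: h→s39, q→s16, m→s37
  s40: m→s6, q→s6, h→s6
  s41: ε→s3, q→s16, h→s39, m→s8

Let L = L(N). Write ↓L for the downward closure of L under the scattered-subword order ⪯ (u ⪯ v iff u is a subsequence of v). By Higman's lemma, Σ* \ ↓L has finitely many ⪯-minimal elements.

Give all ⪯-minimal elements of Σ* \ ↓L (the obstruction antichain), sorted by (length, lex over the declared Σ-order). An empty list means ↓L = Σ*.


|Q|=42, |F|=40, |δ|=126 (3 ε).
min D↑ (40 st, q0=0, F={11}): 0:h→1,q→2,m→3 1:h→4,q→5,m→6 2:h→1,q→2,m→7 3:h→8,q→9,m→3 4:h→4,q→5,m→10 5:h→5,q→5,m→11 6:h→12,q→13,m→14 7:h→8,q→15,m→16 8:h→17,q→18,m→12 9:h→19,q→9,m→15 10:h→20,q→21,m→14 11:h→11,q→11,m→11 12:h→12,q→18,m→14 13:h→22,q→13,m→11 14:h→11,q→23,m→14 15:h→19,q→15,m→24 16:h→8,q→25,m→16 17:h→17,q→18,m→20 18:h→23,q→18,m→11 19:h→26,q→18,m→27 20:h→20,q→28,m→14 21:h→21,q→23,m→11 22:h→22,q→18,m→11 23:h→11,q→23,m→11 24:h→19,q→25,m→24 25:h→29,q→25,m→13 26:h→26,q→18,m→30 27:h→31,q→32,m→14 28:h→23,q→23,m→11 29:h→33,q→18,m→34 30:h→31,q→35,m→14 31:h→31,q→11,m→36 32:h→37,q→32,m→11 33:h→33,q→18,m→38 34:h→39,q→32,m→11 35:h→37,q→23,m→11 36:h→11,q→11,m→36 37:h→11,q→11,m→11 38:h→39,q→35,m→11 39:h→39,q→11,m→11 [Hopcroft].
'hqm': N↓-sim [42, 33, 12, 2] end={s31,s6} — reject; 3/3 single-dels accept.
'hmmh': |S_i|=[42, 33, 23, 5, 1] end={s6} rej; 4/4 single-dels accept.
'mhqhh': N↓-sim [42, 37, 27, 7, 3, 1] end={s6} rej; 5/5 deletions ∈↓L.
'hhmqqh': run [42, 33, 23, 15, 6, 2, 1] end={s6} ∉↓L; 6/6 deletions ∈↓L.
'qmmqmm': N↓-sim [42, 40, 35, 30, 16, 12, 2] end={s31,s6} ∉↓L; 6/6 deletions ∈↓L.
'mqhmhq': run [42, 37, 28, 22, 14, 5, 1] end={s6} ∉↓L; 6/6 single-dels accept.
6 words, ⪯-incomp.

Antichain: [hqm, hmmh, mhqhh, hhmqqh, qmmqmm, mqhmhq].


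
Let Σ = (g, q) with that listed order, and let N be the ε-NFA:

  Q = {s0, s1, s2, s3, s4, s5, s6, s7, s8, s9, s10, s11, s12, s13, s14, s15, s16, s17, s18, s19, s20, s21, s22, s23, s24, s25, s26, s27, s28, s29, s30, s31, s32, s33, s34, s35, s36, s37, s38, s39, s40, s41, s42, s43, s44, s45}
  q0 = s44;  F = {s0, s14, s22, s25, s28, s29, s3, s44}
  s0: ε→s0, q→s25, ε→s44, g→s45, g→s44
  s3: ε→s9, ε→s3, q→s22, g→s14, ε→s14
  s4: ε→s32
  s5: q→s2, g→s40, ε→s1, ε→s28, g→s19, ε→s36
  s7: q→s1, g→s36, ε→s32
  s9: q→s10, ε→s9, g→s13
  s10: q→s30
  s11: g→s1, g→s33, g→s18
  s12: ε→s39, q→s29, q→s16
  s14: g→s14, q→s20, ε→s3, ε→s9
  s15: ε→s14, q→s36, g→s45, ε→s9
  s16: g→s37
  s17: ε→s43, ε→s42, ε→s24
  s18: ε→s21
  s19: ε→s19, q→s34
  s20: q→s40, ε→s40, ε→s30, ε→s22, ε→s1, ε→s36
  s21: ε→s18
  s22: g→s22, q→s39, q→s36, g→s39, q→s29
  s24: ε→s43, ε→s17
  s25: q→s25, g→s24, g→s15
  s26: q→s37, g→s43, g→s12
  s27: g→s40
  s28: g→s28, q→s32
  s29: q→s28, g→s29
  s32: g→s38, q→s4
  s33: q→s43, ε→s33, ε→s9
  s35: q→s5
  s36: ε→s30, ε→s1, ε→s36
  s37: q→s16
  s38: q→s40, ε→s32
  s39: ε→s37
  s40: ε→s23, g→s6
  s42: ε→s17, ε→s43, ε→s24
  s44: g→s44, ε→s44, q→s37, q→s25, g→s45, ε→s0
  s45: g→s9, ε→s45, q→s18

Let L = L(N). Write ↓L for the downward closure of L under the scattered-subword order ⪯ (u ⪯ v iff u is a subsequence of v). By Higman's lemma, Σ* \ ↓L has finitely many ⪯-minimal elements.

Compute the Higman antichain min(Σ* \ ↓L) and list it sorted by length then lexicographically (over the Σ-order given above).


A = [qgqqqq].

|Q|=46, |F|=8, |δ|=97 (43 ε).
min D↑ (7 st, q0=0, F={6}): 0:g→0,q→1 1:g→2,q→1 2:g→2,q→3 3:g→3,q→4 4:g→4,q→5 5:g→5,q→6 6:g→6,q→6 (ε-aug+det+¬).
'qgqqqq': N↓-sim [32, 30, 29, 19, 14, 9, 8] end={s16,s23,s32,s37,s38,s4,s40,s6} — reject; 6/6 deletions ∈↓L.
1 obstructions.


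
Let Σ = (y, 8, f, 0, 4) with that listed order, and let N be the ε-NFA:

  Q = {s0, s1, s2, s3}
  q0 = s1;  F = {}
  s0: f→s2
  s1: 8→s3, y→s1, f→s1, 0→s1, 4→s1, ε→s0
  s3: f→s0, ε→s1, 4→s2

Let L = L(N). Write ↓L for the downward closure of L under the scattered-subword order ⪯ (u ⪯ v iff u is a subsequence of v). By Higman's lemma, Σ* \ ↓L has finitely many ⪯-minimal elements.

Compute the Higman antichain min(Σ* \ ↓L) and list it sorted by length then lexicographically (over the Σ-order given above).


min(Σ*\↓L) = [ε].

|Q|=4, |F|=0, |δ|=10 (2 ε).
min D↑ (1 st, q0=0, F={0}): 0:y→0,8→0,f→0,0→0,4→0.
ε ∈ L(D↑) — L = ∅.


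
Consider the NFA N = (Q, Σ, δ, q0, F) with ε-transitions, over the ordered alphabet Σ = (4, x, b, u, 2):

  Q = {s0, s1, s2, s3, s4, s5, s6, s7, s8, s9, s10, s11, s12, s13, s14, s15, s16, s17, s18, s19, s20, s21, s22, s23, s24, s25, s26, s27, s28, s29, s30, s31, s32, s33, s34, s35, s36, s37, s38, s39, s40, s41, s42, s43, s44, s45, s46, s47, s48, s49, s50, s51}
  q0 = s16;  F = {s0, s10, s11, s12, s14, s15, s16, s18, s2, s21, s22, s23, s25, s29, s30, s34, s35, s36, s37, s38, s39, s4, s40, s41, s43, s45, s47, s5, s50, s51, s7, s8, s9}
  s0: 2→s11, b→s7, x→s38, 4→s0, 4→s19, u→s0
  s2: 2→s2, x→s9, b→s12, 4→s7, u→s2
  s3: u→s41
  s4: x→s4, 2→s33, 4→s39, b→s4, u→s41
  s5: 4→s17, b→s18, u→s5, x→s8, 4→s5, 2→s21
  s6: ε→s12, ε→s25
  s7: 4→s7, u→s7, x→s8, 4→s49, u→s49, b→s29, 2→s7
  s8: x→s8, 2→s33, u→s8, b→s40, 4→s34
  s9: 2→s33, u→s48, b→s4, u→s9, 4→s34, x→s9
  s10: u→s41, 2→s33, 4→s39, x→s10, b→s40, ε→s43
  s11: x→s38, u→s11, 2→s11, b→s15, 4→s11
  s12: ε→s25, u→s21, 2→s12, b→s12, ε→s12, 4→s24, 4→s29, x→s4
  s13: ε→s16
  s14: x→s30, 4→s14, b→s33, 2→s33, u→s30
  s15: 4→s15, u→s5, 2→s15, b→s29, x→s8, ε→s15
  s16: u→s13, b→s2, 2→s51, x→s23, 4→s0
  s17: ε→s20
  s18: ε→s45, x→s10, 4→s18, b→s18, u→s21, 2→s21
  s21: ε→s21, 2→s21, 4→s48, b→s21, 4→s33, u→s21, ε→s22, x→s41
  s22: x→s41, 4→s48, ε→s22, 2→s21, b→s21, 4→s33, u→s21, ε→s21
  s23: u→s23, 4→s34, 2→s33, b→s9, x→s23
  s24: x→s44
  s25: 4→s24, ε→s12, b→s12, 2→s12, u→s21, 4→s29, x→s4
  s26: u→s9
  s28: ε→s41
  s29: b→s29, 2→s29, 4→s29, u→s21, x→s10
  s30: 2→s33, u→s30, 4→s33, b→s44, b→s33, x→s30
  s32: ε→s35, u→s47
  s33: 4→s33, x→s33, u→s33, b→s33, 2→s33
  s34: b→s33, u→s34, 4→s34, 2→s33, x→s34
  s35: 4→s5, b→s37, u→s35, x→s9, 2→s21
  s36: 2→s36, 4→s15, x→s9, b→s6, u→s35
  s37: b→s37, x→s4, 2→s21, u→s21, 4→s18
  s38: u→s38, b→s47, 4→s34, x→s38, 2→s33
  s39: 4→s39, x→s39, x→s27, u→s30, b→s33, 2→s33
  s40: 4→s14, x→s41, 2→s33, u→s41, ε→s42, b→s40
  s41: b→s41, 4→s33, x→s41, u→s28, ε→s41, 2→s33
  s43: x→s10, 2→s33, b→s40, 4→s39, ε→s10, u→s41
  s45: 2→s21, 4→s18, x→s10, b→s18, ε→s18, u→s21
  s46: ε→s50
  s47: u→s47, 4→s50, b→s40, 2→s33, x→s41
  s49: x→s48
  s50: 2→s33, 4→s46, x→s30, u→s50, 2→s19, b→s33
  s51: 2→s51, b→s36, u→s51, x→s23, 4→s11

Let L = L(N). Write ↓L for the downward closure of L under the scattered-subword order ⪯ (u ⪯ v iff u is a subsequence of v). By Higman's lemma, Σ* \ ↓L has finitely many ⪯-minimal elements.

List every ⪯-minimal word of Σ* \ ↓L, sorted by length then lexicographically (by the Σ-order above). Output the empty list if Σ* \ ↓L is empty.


min(Σ*\↓L) = [x2, x4b, bbu4, 4xbx4, 2bu24].

|Q|=52, |F|=33, |δ|=208 (21 ε).
min D↑ (30 st, q0=0, F={10}): 0:4→1,x→2,b→3,u→0,2→4 1:4→1,x→5,b→6,u→1,2→7 2:4→8,x→2,b→9,u→2,2→10 3:4→6,x→9,b→11,u→3,2→3 4:4→7,x→2,b→12,u→4,2→4 5:4→8,x→5,b→13,u→5,2→10 6:4→6,x→14,b→15,u→6,2→6 7:4→7,x→5,b→16,u→7,2→7 8:4→8,x→8,b→10,u→8,2→10 9:4→8,x→9,b→17,u→9,2→10 10:4→10,x→10,b→10,u→10,2→10 11:4→15,x→17,b→11,u→18,2→11 12:4→16,x→9,b→11,u→19,2→12 13:4→20,x→21,b→22,u→13,2→10 14:4→8,x→14,b→22,u→14,2→10 15:4→15,x→23,b→15,u→18,2→15 16:4→16,x→14,b→15,u→24,2→16 17:4→25,x→17,b→17,u→21,2→10 18:4→10,x→21,b→18,u→18,2→18 19:4→24,x→9,b→26,u→19,2→18 20:4→20,x→27,b→10,u→20,2→10 21:4→10,x→21,b→21,u→21,2→10 22:4→28,x→21,b→22,u→21,2→10 23:4→25,x→23,b→22,u→21,2→10 24:4→24,x→14,b→29,u→24,2→18 25:4→25,x→25,b→10,u→27,2→10 26:4→29,x→17,b→26,u→18,2→18 27:4→10,x→27,b→10,u→27,2→10 28:4→28,x→27,b→10,u→27,2→10 29:4→29,x→23,b→29,u→18,2→18 (ε-aug+det+¬).
'x2': run [47, 23, 2] end={s19,s33} ∉↓L; 2/2 del acc.
'x4b': |S_i|=[47, 23, 10, 2] end={s33,s44} ∉↓L; 3/3 deletions ∈↓L.
'bbu4': |S_i|=[47, 40, 24, 8, 2] end={s33,s48} — reject; 4/4 deletions ∈↓L.
'4xbx4': N↓-sim [47, 34, 20, 12, 5, 1] end={s33} rej; 5/5 del acc.
'2bu24': N↓-sim [47, 44, 37, 30, 7, 2] end={s33,s48} rej; 5/5 single-dels accept.
5 words, ⪯-incomp.


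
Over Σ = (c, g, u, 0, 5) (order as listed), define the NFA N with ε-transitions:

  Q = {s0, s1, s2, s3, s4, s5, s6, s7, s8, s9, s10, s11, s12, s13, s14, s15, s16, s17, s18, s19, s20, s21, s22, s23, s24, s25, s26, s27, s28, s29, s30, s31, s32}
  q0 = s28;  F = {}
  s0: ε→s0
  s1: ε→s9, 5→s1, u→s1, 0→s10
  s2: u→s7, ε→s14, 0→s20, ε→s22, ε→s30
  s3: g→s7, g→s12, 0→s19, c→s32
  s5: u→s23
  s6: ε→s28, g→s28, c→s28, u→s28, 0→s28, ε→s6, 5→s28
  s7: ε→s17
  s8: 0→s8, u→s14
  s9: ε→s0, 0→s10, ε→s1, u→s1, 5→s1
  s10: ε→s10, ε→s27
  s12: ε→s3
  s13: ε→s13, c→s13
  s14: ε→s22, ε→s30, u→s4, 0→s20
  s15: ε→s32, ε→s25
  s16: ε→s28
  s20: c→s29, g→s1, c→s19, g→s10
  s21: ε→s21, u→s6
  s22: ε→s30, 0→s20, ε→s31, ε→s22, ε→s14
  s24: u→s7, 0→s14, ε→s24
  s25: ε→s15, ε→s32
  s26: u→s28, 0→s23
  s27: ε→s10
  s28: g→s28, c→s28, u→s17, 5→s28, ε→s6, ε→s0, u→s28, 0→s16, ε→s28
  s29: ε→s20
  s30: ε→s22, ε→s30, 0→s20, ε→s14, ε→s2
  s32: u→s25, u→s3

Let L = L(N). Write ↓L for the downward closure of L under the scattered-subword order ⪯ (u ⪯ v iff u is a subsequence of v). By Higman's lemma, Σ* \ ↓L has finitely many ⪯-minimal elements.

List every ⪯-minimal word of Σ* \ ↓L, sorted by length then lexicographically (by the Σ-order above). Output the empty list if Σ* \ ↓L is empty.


|Q|=33, |F|=0, |δ|=78 (36 ε).
min D↑ (1 st, q0=0, F={0}): 0:c→0,g→0,u→0,0→0,5→0 [Hopcroft].
ε ∈ L(D↑) ⇒ ↓L = ∅.

A = [ε].


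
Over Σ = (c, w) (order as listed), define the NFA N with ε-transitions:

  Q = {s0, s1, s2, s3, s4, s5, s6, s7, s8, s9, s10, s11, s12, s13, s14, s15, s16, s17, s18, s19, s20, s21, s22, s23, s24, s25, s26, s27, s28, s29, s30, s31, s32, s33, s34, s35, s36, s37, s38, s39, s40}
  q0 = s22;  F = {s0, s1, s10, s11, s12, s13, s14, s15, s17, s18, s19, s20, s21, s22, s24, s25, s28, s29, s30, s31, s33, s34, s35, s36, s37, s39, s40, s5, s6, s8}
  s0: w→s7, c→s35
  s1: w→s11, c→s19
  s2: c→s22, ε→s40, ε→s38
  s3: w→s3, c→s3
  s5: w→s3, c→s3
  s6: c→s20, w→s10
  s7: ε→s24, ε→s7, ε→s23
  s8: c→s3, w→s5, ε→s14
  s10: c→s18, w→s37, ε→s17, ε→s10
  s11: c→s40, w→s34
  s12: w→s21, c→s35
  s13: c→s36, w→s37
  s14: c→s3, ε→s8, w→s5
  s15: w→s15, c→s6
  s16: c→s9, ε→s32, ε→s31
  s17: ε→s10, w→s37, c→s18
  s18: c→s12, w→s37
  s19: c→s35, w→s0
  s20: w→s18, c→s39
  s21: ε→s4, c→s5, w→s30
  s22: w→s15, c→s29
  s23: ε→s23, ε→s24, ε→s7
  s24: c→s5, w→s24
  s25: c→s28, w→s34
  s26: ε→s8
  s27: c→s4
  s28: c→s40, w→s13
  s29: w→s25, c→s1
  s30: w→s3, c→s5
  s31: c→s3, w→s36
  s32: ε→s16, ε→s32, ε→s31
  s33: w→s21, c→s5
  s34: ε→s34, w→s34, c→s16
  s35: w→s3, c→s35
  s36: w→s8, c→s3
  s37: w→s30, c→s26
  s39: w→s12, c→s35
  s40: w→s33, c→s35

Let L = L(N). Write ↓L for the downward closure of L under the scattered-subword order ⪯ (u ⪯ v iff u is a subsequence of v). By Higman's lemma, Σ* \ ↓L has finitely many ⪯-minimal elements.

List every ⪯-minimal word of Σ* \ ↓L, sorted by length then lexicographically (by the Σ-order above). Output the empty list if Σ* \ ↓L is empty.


A = [ccccw, cwwcc, wcwwww].

|Q|=41, |F|=30, |δ|=86 (21 ε).
min D↑ (29 st, q0=0, F={20}): 0:c→1,w→2 1:c→3,w→4 2:c→5,w→2 3:c→6,w→7 4:c→8,w→9 5:c→10,w→11 6:c→12,w→13 7:c→14,w→9 8:c→14,w→15 9:c→16,w→9 10:c→17,w→18 11:c→18,w→19 12:c→12,w→20 13:c→12,w→21 14:c→12,w→22 15:c→23,w→19 16:c→20,w→23 17:c→12,w→24 18:c→24,w→19 19:c→25,w→26 20:c→20,w→20 21:c→27,w→21 22:c→27,w→28 23:c→20,w→25 24:c→12,w→28 25:c→20,w→27 26:c→27,w→20 27:c→20,w→20 28:c→27,w→26.
'ccccw': N↓-sim [38, 36, 31, 23, 4, 1] end={s3} ∉↓L; 5/5 deletions ∈↓L.
'cwwcc': N↓-sim [38, 36, 30, 20, 10, 2] end={s3,s9} — reject; 5/5 deletions ∈↓L.
'wcwwww': |S_i|=[38, 34, 26, 17, 9, 3, 1] end={s3} — reject; 6/6 single-dels accept.
3 words, ⪯-incomp.


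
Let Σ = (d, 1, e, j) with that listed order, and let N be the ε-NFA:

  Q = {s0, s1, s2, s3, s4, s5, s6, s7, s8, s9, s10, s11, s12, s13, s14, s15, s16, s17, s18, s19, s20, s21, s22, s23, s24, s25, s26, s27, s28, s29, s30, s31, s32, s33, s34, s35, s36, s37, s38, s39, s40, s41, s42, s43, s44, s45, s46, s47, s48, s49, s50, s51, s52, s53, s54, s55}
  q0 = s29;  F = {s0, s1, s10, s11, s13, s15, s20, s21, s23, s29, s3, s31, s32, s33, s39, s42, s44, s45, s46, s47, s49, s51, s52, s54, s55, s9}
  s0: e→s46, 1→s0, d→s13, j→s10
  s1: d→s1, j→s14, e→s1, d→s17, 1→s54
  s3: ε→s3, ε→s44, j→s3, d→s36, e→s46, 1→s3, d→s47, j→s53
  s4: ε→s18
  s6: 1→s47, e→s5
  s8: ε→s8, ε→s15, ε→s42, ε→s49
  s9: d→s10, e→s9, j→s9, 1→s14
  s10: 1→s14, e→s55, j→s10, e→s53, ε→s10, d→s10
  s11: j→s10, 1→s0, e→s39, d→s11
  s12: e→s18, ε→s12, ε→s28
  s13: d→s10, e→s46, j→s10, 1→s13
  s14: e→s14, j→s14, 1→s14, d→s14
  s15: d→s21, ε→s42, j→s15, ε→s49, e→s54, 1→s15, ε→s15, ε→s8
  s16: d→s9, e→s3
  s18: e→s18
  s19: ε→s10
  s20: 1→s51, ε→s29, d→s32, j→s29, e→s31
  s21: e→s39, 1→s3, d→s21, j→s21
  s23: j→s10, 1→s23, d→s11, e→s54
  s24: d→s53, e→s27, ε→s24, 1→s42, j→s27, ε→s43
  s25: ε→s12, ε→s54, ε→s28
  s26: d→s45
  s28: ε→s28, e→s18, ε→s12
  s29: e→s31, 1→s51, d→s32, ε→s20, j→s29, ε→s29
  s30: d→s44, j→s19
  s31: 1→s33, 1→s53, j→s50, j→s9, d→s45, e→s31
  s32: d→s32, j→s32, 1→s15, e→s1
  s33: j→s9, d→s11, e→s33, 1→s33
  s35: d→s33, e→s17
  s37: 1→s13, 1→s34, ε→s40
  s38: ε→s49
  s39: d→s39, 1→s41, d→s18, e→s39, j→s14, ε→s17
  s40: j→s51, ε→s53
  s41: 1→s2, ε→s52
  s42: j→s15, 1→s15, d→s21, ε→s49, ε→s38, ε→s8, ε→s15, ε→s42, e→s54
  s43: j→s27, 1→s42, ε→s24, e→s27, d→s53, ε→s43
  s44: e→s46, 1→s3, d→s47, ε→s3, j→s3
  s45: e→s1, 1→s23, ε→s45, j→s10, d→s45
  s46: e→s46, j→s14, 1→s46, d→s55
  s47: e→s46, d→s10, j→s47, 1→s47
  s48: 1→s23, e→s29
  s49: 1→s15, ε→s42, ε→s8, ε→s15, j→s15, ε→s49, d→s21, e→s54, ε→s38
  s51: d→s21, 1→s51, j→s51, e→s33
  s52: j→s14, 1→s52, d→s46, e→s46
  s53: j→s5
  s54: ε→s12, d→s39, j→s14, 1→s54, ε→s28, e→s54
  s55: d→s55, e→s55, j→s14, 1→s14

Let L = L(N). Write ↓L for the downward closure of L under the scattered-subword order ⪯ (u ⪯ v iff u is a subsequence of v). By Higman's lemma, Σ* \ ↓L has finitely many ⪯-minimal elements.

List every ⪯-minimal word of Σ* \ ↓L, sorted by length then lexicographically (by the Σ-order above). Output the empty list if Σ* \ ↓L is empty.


|Q|=56, |F|=26, |δ|=188 (46 ε).
min D↑ (23 st, q0=0, F={11}): 0:d→1,1→2,e→3,j→0 1:d→1,1→4,e→5,j→1 2:d→6,1→2,e→7,j→2 3:d→8,1→7,e→3,j→9 4:d→6,1→4,e→10,j→4 5:d→5,1→10,e→5,j→11 6:d→6,1→12,e→13,j→6 7:d→14,1→7,e→7,j→9 8:d→8,1→15,e→5,j→16 9:d→16,1→11,e→9,j→9 10:d→13,1→10,e→10,j→11 11:d→11,1→11,e→11,j→11 12:d→17,1→12,e→18,j→12 13:d→13,1→19,e→13,j→11 14:d→14,1→20,e→13,j→16 15:d→14,1→15,e→10,j→16 16:d→16,1→11,e→21,j→16 17:d→16,1→17,e→18,j→17 18:d→21,1→18,e→18,j→11 19:d→18,1→19,e→18,j→11 20:d→22,1→20,e→18,j→16 21:d→21,1→11,e→21,j→11 22:d→16,1→22,e→18,j→16.
'dej': |S_i|=[39, 32, 15, 2] end={s14,s5} rej; 3/3 del acc.
'ej1': |S_i|=[39, 25, 7, 1] end={s14} — reject; 3/3 deletions ∈↓L.
'1d1dd1': |S_i|=[39, 32, 20, 15, 9, 5, 1] end={s14} — reject; 6/6 single-dels accept.
'1d1ed1': N↓-sim [39, 32, 20, 15, 5, 2, 1] end={s14} rej; 6/6 single-dels accept.
4 words, ⪯-incomp.

Antichain: [dej, ej1, 1d1dd1, 1d1ed1].


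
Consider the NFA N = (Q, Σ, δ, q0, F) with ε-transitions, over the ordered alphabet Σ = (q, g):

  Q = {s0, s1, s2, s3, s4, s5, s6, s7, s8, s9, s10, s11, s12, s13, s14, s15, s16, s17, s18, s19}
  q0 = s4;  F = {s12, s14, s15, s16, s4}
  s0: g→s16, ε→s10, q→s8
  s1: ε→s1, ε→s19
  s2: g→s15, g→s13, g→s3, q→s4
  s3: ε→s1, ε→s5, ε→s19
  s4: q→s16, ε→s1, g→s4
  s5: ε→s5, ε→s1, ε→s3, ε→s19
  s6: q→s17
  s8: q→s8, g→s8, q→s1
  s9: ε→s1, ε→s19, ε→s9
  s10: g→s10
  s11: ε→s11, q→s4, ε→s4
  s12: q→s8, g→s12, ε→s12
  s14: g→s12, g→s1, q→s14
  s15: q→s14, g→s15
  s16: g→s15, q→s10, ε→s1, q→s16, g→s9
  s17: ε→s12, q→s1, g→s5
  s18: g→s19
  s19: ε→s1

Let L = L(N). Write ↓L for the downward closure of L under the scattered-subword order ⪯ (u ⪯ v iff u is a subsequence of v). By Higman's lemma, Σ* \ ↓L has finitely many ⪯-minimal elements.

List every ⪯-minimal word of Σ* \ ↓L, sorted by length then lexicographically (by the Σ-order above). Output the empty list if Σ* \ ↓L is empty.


|Q|=20, |F|=5, |δ|=48 (20 ε).
min D↑ (6 st, q0=0, F={5}): 0:q→1,g→0 1:q→1,g→2 2:q→3,g→2 3:q→3,g→4 4:q→5,g→4 5:q→5,g→5.
'qgqgq': run [10, 9, 8, 5, 4, 3] end={s1,s19,s8} rej; 5/5 del acc.
1 words, ⪯-incomp.

A = [qgqgq].


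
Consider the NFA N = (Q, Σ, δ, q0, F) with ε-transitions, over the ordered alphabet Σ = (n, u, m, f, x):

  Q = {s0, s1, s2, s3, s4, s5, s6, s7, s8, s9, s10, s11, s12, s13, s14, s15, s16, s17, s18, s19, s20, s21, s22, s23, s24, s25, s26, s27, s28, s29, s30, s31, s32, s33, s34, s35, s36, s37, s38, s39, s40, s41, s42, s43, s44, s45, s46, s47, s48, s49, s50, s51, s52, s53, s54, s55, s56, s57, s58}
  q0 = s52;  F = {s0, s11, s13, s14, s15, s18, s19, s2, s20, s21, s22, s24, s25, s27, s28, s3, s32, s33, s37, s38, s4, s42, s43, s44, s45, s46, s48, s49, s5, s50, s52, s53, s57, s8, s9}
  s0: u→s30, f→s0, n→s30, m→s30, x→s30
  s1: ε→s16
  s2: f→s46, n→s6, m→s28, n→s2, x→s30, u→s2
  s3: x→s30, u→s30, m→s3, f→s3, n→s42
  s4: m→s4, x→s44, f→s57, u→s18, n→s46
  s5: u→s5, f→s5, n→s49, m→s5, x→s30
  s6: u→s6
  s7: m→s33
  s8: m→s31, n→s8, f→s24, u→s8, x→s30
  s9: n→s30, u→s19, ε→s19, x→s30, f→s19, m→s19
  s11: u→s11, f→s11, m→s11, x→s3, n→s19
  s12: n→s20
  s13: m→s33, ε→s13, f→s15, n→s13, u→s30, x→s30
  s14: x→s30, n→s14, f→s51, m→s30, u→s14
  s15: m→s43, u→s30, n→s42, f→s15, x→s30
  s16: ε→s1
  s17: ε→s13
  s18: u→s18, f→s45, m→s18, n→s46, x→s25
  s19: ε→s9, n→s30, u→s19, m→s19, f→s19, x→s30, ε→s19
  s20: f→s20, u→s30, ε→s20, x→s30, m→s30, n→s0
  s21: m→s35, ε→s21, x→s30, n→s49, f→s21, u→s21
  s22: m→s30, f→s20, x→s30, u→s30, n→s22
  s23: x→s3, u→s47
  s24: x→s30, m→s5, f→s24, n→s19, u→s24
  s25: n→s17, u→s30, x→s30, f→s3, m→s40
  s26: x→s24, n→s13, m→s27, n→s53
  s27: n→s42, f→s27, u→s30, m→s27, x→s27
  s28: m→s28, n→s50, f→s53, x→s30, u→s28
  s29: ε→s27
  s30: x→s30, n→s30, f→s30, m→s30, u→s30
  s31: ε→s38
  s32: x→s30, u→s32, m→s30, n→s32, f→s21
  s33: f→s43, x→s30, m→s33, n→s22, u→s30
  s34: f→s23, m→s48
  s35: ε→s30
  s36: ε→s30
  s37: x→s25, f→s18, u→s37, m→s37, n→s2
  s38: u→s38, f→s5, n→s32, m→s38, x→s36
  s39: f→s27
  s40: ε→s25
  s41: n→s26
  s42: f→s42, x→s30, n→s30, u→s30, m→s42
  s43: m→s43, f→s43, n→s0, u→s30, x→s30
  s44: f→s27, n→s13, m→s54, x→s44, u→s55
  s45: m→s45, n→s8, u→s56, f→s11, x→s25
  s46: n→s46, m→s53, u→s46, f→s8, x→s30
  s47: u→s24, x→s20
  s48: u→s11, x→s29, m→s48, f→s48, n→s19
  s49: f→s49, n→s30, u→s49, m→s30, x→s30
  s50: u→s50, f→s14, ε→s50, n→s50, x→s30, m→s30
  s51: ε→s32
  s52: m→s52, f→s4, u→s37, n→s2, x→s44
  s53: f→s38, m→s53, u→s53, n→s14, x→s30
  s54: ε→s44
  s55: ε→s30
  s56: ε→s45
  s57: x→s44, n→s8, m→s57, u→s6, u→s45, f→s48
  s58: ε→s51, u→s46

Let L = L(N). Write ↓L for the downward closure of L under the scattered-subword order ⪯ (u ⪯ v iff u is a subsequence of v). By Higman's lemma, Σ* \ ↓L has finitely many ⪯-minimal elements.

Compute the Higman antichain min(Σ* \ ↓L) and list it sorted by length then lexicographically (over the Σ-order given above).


min(Σ*\↓L) = [nx, xu, uxx, nmnm, xfnn, fffnn].

|Q|=59, |F|=35, |δ|=218 (20 ε).
min D↑ (35 st, q0=0, F={7}): 0:n→1,u→2,m→0,f→3,x→4 1:n→1,u→1,m→5,f→6,x→7 2:n→1,u→2,m→2,f→8,x→9 3:n→6,u→8,m→3,f→10,x→4 4:n→11,u→7,m→4,f→12,x→4 5:n→13,u→5,m→5,f→14,x→7 6:n→6,u→6,m→14,f→15,x→7 7:n→7,u→7,m→7,f→7,x→7 8:n→6,u→8,m→8,f→16,x→9 9:n→11,u→7,m→9,f→17,x→7 10:n→15,u→16,m→10,f→18,x→4 11:n→11,u→7,m→19,f→20,x→7 12:n→21,u→7,m→12,f→12,x→12 13:n→13,u→13,m→7,f→22,x→7 14:n→22,u→14,m→14,f→23,x→7 15:n→15,u→15,m→23,f→24,x→7 16:n→15,u→16,m→16,f→25,x→9 17:n→21,u→7,m→17,f→17,x→7 18:n→26,u→25,m→18,f→18,x→12 19:n→27,u→7,m→19,f→28,x→7 20:n→21,u→7,m→28,f→20,x→7 21:n→7,u→7,m→21,f→21,x→7 22:n→22,u→22,m→7,f→29,x→7 23:n→29,u→23,m→23,f→30,x→7 24:n→26,u→24,m→30,f→24,x→7 25:n→26,u→25,m→25,f→25,x→17 26:n→7,u→26,m→26,f→26,x→7 27:n→27,u→7,m→7,f→31,x→7 28:n→32,u→7,m→28,f→28,x→7 29:n→29,u→29,m→7,f→33,x→7 30:n→34,u→30,m→30,f→30,x→7 31:n→32,u→7,m→7,f→31,x→7 32:n→7,u→7,m→7,f→32,x→7 33:n→34,u→33,m→7,f→33,x→7 34:n→7,u→34,m→7,f→34,x→7.
'nx': N↓-sim [47, 30, 2] end={s30,s36} — reject; 2/2 del acc.
'xu': run [47, 19, 2] end={s30,s55} rej; 2/2 deletions ∈↓L.
'uxx': N↓-sim [47, 39, 14, 1] end={s30} rej; 3/3 del acc.
'nmnm': |S_i|=[47, 30, 22, 11, 2] end={s30,s35} — reject; 4/4 deletions ∈↓L.
'xfnn': N↓-sim [47, 19, 8, 3, 1] end={s30} — reject; 4/4 deletions ∈↓L.
'fffnn': run [47, 42, 37, 18, 6, 1] end={s30} — reject; 5/5 single-dels accept.
6 words, ⪯-incomp.


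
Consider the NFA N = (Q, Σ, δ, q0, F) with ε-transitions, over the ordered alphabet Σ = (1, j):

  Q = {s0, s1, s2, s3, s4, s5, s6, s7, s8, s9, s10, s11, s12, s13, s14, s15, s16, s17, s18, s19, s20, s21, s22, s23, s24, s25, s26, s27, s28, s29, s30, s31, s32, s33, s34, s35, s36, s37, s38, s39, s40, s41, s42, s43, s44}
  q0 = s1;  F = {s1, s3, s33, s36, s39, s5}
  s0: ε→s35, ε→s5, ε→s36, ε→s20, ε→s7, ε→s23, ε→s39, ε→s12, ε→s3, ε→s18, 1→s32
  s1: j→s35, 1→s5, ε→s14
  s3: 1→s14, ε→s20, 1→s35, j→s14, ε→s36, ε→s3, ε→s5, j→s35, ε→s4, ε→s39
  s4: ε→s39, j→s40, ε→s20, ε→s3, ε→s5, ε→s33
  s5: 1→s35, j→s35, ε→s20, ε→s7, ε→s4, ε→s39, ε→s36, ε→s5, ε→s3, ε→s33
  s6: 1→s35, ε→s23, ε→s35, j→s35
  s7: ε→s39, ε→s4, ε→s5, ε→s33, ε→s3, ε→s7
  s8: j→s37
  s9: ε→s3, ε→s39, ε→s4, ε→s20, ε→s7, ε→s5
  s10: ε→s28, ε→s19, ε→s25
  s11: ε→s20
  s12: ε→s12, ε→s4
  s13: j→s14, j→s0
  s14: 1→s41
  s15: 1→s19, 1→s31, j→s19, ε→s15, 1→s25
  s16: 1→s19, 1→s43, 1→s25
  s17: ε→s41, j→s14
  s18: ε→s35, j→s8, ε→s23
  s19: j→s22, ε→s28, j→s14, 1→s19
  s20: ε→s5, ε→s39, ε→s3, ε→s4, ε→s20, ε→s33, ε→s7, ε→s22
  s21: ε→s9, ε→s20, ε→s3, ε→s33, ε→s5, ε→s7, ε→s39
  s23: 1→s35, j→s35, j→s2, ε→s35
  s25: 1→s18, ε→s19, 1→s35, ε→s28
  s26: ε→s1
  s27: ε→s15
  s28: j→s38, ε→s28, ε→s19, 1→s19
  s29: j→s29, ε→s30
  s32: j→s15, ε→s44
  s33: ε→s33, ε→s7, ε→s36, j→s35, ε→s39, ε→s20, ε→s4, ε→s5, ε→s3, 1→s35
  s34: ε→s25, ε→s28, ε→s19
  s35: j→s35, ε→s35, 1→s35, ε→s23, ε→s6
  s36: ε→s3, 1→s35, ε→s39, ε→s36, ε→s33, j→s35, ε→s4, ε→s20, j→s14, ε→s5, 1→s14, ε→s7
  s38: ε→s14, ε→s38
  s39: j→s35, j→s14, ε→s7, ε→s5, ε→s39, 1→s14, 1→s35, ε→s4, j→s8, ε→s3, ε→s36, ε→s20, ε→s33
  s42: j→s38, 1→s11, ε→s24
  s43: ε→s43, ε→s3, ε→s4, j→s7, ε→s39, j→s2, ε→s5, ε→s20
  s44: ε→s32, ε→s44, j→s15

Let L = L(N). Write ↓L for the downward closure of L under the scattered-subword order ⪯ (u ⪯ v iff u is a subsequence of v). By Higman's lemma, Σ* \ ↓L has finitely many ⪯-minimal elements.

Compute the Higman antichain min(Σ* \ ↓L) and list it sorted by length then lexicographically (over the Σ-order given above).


min(Σ*\↓L) = [j, 11].

|Q|=45, |F|=6, |δ|=175 (120 ε).
min D↑ (3 st, q0=0, F={2}): 0:1→1,j→2 1:1→2,j→2 2:1→2,j→2 (ε-aug+det+¬).
'j': N↓-sim [19, 9] end={s14,s2,s23,s35,s37,s40,s41,s6,s8} rej; 1/1 single-dels accept.
'11': run [19, 18, 6] end={s14,s2,s23,s35,s41,s6} — reject; 2/2 del acc.
2 obstructions.
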